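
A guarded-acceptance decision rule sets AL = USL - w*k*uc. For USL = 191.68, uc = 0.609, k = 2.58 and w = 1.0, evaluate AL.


U = k * uc = 2.58 * 0.609 = 1.57122
guard band g = w * U = 1.0 * 1.57122 = 1.57122
AL = USL - g = 191.68 - 1.57122
AL = 190.1088

190.1088


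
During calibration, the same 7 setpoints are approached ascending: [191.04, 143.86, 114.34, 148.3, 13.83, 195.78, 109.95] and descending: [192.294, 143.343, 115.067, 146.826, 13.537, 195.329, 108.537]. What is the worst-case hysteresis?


|191.04 - 192.294| = 1.2540
|143.86 - 143.343| = 0.5170
|114.34 - 115.067| = 0.7270
|148.3 - 146.826| = 1.4740
|13.83 - 13.537| = 0.2930
|195.78 - 195.329| = 0.4510
|109.95 - 108.537| = 1.4130
hysteresis = max(diffs) = 1.4740

1.4740


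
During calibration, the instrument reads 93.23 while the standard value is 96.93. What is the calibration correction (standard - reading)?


Correction = standard - reading
= 96.93 - 93.23
= 3.7000

3.7000


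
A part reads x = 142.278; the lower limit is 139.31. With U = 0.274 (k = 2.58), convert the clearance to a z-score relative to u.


u = U / k = 0.274 / 2.58 = 0.10620155
margin = |LSL - x| = |139.31 - 142.278| = 2.968
z = margin / u = 2.968 / 0.10620155
z = 27.9469

27.9469


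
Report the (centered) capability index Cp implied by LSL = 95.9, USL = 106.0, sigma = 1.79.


Cp = (USL - LSL) / (6 * sigma)
= (106.0 - 95.9) / (6 * 1.79)
= 10.1000 / 10.7400
= 0.9404

0.9404


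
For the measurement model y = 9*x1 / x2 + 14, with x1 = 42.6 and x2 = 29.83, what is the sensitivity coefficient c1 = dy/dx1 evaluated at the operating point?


y = 9*x1 / x2 + 14
dy/dx1 = 9/x2
Evaluate at x2 = 29.83: c1 = 9 / 29.83
c1 = 0.3017

0.3017


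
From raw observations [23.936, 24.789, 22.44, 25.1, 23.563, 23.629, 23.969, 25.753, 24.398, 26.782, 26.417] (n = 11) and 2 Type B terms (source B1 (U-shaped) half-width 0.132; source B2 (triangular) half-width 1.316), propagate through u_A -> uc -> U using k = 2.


mean = (23.936 + 24.789 + 22.44 + 25.1 + 23.563 + 23.629 + 23.969 + 25.753 + 24.398 + 26.782 + 26.417) / 11 = 24.616
s = sqrt(sum((x - mean)^2)/(n-1)) = 1.3129584
u_A = s / sqrt(n) = 1.3129584 / sqrt(11) = 0.39587185
u_B1 = 0.132 / sqrt(2) = 0.093338095
u_B2 = 1.316 / sqrt(6) = 0.53725475
uc = sqrt(0.39587185^2 + 0.093338095^2 + 0.53725475^2) = 0.67384656
U = k * uc = 2 * 0.67384656
U = 1.3477

1.3477


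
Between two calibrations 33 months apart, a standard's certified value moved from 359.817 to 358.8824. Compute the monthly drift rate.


rate = (v2 - v1) / months
= (358.8824 - 359.817) / 33
= -0.9346 / 33
= -0.0283

-0.0283


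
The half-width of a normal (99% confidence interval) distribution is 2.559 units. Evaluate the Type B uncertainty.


u_B = half_width / 2.576
u_B = 2.559 / 2.576
u_B = 0.9934

0.9934


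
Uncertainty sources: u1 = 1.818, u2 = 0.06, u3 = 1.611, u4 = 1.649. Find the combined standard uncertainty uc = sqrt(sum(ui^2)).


uc = sqrt(1.818^2 + 0.06^2 + 1.611^2 + 1.649^2)
uc = sqrt(8.623246)
uc = 2.9365

2.9365


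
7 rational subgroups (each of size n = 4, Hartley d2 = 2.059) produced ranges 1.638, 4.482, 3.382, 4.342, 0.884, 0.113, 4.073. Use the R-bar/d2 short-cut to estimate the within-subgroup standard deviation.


R_bar = (1.638 + 4.482 + 3.382 + 4.342 + 0.884 + 0.113 + 4.073) / 7
R_bar = 18.914 / 7 = 2.702
sigma_hat = R_bar / d2 = 2.702 / 2.059 = 1.3123

1.3123


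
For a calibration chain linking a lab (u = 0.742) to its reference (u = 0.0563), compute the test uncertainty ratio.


TUR = u_lab / u_ref
= 0.742 / 0.0563
= 13.1794

13.1794


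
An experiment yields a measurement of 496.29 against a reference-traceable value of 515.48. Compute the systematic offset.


Systematic error = measured - true
= 496.29 - 515.48
= -19.1900

-19.1900


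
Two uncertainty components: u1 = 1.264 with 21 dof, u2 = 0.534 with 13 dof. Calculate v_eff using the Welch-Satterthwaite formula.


uc = sqrt(u1^2 + u2^2) = sqrt(1.264^2 + 0.534^2) = 1.3721705
v_eff = uc^4 / (u1^4/v1 + u2^4/v2)
= 1.3721705^4 / (1.264^4/21 + 0.534^4/13)
= 3.5451312 / 0.12780885
v_eff = 27.7378

27.7378


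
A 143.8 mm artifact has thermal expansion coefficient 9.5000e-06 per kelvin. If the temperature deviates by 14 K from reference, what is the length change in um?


dL = L * alpha * dT
= 143.8 * 9.5000e-06 * 14
= 0.0191254 mm
dL_um = 0.0191254 * 1000 = 19.1254 um

19.1254


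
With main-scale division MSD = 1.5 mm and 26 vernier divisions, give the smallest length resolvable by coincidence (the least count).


LC = MSD / n_div
= 1.5 / 26
= 0.0577

0.0577


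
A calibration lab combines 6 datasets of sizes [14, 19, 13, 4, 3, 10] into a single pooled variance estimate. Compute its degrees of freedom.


nu = sum_i (n_i - 1)
nu = ((14 - 1) + (19 - 1) + (13 - 1) + (4 - 1) + (3 - 1) + (10 - 1))
nu = 13 + 18 + 12 + 3 + 2 + 9
nu = 57

57


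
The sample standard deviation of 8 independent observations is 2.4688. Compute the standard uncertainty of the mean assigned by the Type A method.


u_A = s / sqrt(n)
u_A = 2.4688 / sqrt(8)
u_A = 2.4688 / 2.8284271
u_A = 0.8729

0.8729


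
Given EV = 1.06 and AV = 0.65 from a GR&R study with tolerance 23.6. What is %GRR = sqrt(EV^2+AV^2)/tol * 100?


GRR = sqrt(EV^2 + AV^2) = sqrt(1.06^2 + 0.65^2) = 1.2434227
%GRR = GRR / tol * 100 = 1.2434227 / 23.6 * 100
%GRR = 5.2687

5.2687


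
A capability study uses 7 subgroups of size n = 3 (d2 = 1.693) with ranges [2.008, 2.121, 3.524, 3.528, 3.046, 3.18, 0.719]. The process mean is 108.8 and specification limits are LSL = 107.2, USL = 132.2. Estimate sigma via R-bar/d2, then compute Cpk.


R_bar = (2.008 + 2.121 + 3.524 + 3.528 + 3.046 + 3.18 + 0.719) / 7 = 2.5894286
sigma = R_bar / d2 = 2.5894286 / 1.693 = 1.5294912
Cp = (USL - LSL)/(6*sigma) = (132.2 - 107.2)/(6*1.5294912) = 2.7242
Cpu = (132.2 - 108.8)/(3*1.5294912) = 5.0997
Cpl = (108.8 - 107.2)/(3*1.5294912) = 0.3487
Cpk = min(Cpu, Cpl) = 0.3487

0.3487


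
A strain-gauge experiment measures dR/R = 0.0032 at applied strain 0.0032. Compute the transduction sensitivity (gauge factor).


GF = (dR/R) / epsilon
= 0.0032 / 0.0032
= 1.0000

1.0000


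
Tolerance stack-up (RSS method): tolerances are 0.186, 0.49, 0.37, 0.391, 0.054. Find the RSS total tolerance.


RSS = sqrt(0.186^2 + 0.49^2 + 0.37^2 + 0.391^2 + 0.054^2)
= sqrt(0.567393)
= 0.7533

0.7533


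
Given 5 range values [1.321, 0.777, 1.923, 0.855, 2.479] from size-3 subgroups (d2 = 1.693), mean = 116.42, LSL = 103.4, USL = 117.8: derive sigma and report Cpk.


R_bar = (1.321 + 0.777 + 1.923 + 0.855 + 2.479) / 5 = 1.471
sigma = R_bar / d2 = 1.471 / 1.693 = 0.86887183
Cp = (USL - LSL)/(6*sigma) = (117.8 - 103.4)/(6*0.86887183) = 2.7622
Cpu = (117.8 - 116.42)/(3*0.86887183) = 0.5294
Cpl = (116.42 - 103.4)/(3*0.86887183) = 4.9950
Cpk = min(Cpu, Cpl) = 0.5294

0.5294


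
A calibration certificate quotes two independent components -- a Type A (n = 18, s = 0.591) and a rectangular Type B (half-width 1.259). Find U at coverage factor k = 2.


u_A = s / sqrt(n) = 0.591 / sqrt(18) = 0.13930004
u_B = half_width / sqrt(3) = 1.259 / sqrt(3) = 0.72688399
uc = sqrt(u_A^2 + u_B^2) = sqrt(0.13930004^2 + 0.72688399^2) = 0.74011137
U = k * uc = 2 * 0.74011137
U = 1.4802

1.4802


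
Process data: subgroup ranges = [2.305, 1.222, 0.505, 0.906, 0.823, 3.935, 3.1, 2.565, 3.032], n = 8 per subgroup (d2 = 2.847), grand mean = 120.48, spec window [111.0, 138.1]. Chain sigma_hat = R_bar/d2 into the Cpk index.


R_bar = (2.305 + 1.222 + 0.505 + 0.906 + 0.823 + 3.935 + 3.1 + 2.565 + 3.032) / 9 = 2.0436667
sigma = R_bar / d2 = 2.0436667 / 2.847 = 0.71783165
Cp = (USL - LSL)/(6*sigma) = (138.1 - 111.0)/(6*0.71783165) = 6.2921
Cpu = (138.1 - 120.48)/(3*0.71783165) = 8.1820
Cpl = (120.48 - 111.0)/(3*0.71783165) = 4.4021
Cpk = min(Cpu, Cpl) = 4.4021

4.4021


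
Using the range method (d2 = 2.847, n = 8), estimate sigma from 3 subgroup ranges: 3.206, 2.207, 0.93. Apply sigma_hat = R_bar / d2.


R_bar = (3.206 + 2.207 + 0.93) / 3
R_bar = 6.343 / 3 = 2.1143333
sigma_hat = R_bar / d2 = 2.1143333 / 2.847 = 0.7427

0.7427


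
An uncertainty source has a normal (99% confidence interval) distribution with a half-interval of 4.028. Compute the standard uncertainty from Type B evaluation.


u_B = half_width / 2.576
u_B = 4.028 / 2.576
u_B = 1.5637

1.5637


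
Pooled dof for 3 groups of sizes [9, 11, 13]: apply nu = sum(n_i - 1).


nu = sum_i (n_i - 1)
nu = ((9 - 1) + (11 - 1) + (13 - 1))
nu = 8 + 10 + 12
nu = 30

30


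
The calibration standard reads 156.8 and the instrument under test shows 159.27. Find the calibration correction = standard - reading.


Correction = standard - reading
= 156.8 - 159.27
= -2.4700

-2.4700


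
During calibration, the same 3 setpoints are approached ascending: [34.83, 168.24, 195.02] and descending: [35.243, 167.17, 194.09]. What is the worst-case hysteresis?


|34.83 - 35.243| = 0.4130
|168.24 - 167.17| = 1.0700
|195.02 - 194.09| = 0.9300
hysteresis = max(diffs) = 1.0700

1.0700


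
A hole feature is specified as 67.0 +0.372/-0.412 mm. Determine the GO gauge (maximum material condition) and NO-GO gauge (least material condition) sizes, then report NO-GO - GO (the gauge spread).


GO = nominal - lower_tol (smallest hole = maximum material condition)
GO = 67.0 - 0.412 = 66.588
NO-GO = nominal + upper_tol (largest hole = least material condition)
NO-GO = 67.0 + 0.372 = 67.372
spread = NO-GO - GO = 67.372 - 66.588 = 0.7840

0.7840


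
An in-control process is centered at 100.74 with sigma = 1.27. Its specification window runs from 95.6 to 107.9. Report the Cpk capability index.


Cpu = (USL - mean) / (3*sigma) = (107.9 - 100.74) / (3*1.27) = 1.8793
Cpl = (mean - LSL) / (3*sigma) = (100.74 - 95.6) / (3*1.27) = 1.3491
Cpk = min(Cpu, Cpl) = 1.3491

1.3491


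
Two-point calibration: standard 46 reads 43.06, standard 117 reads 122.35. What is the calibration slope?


slope = (y2 - y1) / (x2 - x1)
= (122.35 - 43.06) / (117 - 46)
= 79.2900 / 71
= 1.1168

1.1168


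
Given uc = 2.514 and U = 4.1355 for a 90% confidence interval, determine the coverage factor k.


k = U / uc
k = 4.1355 / 2.514
k = 1.645

1.645


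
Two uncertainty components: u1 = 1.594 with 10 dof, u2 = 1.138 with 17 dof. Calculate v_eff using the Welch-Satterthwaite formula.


uc = sqrt(u1^2 + u2^2) = sqrt(1.594^2 + 1.138^2) = 1.9585403
v_eff = uc^4 / (u1^4/v1 + u2^4/v2)
= 1.9585403^4 / (1.594^4/10 + 1.138^4/17)
= 14.713976 / 0.74423999
v_eff = 19.7705

19.7705


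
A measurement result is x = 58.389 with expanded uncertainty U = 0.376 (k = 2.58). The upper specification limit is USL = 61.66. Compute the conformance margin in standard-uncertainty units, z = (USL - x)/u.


u = U / k = 0.376 / 2.58 = 0.14573643
margin = |USL - x| = |61.66 - 58.389| = 3.271
z = margin / u = 3.271 / 0.14573643
z = 22.4446

22.4446


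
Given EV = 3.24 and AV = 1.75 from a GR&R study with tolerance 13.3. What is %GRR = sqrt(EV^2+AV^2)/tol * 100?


GRR = sqrt(EV^2 + AV^2) = sqrt(3.24^2 + 1.75^2) = 3.6824041
%GRR = GRR / tol * 100 = 3.6824041 / 13.3 * 100
%GRR = 27.6872

27.6872


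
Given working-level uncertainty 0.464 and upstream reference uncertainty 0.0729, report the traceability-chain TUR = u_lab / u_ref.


TUR = u_lab / u_ref
= 0.464 / 0.0729
= 6.3649

6.3649


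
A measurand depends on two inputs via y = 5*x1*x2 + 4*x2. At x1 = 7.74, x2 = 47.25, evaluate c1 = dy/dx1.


y = 5*x1*x2 + 4*x2
dy/dx1 = 5*x2
Evaluate at x2 = 47.25: c1 = 5 * 47.25
c1 = 236.2500

236.2500


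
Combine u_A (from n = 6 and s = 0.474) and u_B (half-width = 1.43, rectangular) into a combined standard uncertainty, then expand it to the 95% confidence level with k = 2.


u_A = s / sqrt(n) = 0.474 / sqrt(6) = 0.19350969
u_B = half_width / sqrt(3) = 1.43 / sqrt(3) = 0.82561088
uc = sqrt(u_A^2 + u_B^2) = sqrt(0.19350969^2 + 0.82561088^2) = 0.84798545
U = k * uc = 2 * 0.84798545
U = 1.6960

1.6960


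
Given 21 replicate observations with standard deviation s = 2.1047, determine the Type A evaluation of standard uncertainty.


u_A = s / sqrt(n)
u_A = 2.1047 / sqrt(21)
u_A = 2.1047 / 4.5825757
u_A = 0.4593

0.4593


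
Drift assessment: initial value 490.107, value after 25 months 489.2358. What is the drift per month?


rate = (v2 - v1) / months
= (489.2358 - 490.107) / 25
= -0.8712 / 25
= -0.0348

-0.0348


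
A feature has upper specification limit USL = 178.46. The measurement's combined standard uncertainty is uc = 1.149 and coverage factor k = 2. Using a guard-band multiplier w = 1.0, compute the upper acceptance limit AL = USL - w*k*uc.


U = k * uc = 2 * 1.149 = 2.298
guard band g = w * U = 1.0 * 2.298 = 2.298
AL = USL - g = 178.46 - 2.298
AL = 176.1620

176.1620


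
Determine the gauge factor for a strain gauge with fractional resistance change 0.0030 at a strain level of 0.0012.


GF = (dR/R) / epsilon
= 0.0030 / 0.0012
= 2.5000

2.5000


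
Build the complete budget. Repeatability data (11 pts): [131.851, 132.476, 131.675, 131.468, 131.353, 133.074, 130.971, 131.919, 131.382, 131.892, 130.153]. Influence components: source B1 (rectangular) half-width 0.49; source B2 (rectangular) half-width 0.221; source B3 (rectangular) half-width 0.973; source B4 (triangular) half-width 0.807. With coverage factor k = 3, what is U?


mean = (131.851 + 132.476 + 131.675 + 131.468 + 131.353 + 133.074 + 130.971 + 131.919 + 131.382 + 131.892 + 130.153) / 11 = 131.6558182
s = sqrt(sum((x - mean)^2)/(n-1)) = 0.76005511
u_A = s / sqrt(n) = 0.76005511 / sqrt(11) = 0.22916524
u_B1 = 0.49 / sqrt(3) = 0.28290163
u_B2 = 0.221 / sqrt(3) = 0.12759441
u_B3 = 0.973 / sqrt(3) = 0.56176181
u_B4 = 0.807 / sqrt(6) = 0.32945637
uc = sqrt(0.22916524^2 + 0.28290163^2 + 0.12759441^2 + 0.56176181^2 + 0.32945637^2) = 0.75693342
U = k * uc = 3 * 0.75693342
U = 2.2708

2.2708


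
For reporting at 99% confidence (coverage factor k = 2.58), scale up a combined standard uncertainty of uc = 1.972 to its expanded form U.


U = k * uc
U = 2.58 * 1.972
U = 5.0878

5.0878


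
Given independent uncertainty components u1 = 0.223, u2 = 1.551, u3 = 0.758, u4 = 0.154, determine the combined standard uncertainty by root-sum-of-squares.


uc = sqrt(0.223^2 + 1.551^2 + 0.758^2 + 0.154^2)
uc = sqrt(3.05361)
uc = 1.7475

1.7475


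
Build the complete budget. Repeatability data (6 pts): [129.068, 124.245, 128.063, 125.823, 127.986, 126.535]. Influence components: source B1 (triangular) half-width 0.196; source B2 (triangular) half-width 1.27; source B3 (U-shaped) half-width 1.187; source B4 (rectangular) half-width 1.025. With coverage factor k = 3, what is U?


mean = (129.068 + 124.245 + 128.063 + 125.823 + 127.986 + 126.535) / 6 = 126.9533333
s = sqrt(sum((x - mean)^2)/(n-1)) = 1.7639332
u_A = s / sqrt(n) = 1.7639332 / sqrt(6) = 0.72012271
u_B1 = 0.196 / sqrt(6) = 0.080016665
u_B2 = 1.27 / sqrt(6) = 0.51847533
u_B3 = 1.187 / sqrt(2) = 0.83933575
u_B4 = 1.025 / sqrt(3) = 0.59178403
uc = sqrt(0.72012271^2 + 0.080016665^2 + 0.51847533^2 + 0.83933575^2 + 0.59178403^2) = 1.3595914
U = k * uc = 3 * 1.3595914
U = 4.0788

4.0788


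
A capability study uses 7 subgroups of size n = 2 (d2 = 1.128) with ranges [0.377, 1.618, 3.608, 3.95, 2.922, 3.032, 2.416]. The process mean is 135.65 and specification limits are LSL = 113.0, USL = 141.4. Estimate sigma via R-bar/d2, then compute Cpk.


R_bar = (0.377 + 1.618 + 3.608 + 3.95 + 2.922 + 3.032 + 2.416) / 7 = 2.5604286
sigma = R_bar / d2 = 2.5604286 / 1.128 = 2.2698835
Cp = (USL - LSL)/(6*sigma) = (141.4 - 113.0)/(6*2.2698835) = 2.0853
Cpu = (141.4 - 135.65)/(3*2.2698835) = 0.8444
Cpl = (135.65 - 113.0)/(3*2.2698835) = 3.3262
Cpk = min(Cpu, Cpl) = 0.8444

0.8444


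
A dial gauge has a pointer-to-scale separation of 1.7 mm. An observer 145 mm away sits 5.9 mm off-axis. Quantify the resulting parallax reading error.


error = h * offset / d
= 1.7 * 5.9 / 145
= 0.0692

0.0692


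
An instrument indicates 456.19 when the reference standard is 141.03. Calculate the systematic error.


Systematic error = measured - true
= 456.19 - 141.03
= 315.1600

315.1600


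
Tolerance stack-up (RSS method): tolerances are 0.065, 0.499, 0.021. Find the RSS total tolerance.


RSS = sqrt(0.065^2 + 0.499^2 + 0.021^2)
= sqrt(0.253667)
= 0.5037

0.5037


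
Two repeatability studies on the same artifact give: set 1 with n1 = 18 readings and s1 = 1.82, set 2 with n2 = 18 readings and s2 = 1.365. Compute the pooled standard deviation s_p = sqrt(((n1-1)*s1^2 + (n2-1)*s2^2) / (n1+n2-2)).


s_p = sqrt(((n1-1)*s1^2 + (n2-1)*s2^2) / (n1+n2-2))
numerator = (18-1)*1.82^2 + (18-1)*1.365^2 = 56.3108 + 31.674825 = 87.985625
denominator = 18 + 18 - 2 = 34
s_p^2 = 87.985625 / 34 = 2.5878125
s_p = sqrt(2.5878125) = 1.6087

1.6087


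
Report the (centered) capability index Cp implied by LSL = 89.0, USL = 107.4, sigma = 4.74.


Cp = (USL - LSL) / (6 * sigma)
= (107.4 - 89.0) / (6 * 4.74)
= 18.4000 / 28.4400
= 0.6470

0.6470


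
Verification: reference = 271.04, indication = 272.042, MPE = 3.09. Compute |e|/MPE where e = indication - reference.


e = indication - reference = 272.042 - 271.04 = 1.0020
|e| = 1.0020
ratio = |e| / MPE = 1.0020 / 3.09
ratio = 0.3243

0.3243


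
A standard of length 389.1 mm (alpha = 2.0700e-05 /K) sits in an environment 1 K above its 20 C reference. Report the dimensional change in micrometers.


dL = L * alpha * dT
= 389.1 * 2.0700e-05 * 1
= 0.0080544 mm
dL_um = 0.0080544 * 1000 = 8.0544 um

8.0544


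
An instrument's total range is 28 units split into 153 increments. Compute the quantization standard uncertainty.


resolution = range / divisions
resolution = 28 / 153 = 0.18300654
u_res = resolution / (2*sqrt(3))
u_res = 0.18300654 / 3.4641016
u_res = 0.0528

0.0528


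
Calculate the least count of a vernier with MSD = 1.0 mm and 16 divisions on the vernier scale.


LC = MSD / n_div
= 1.0 / 16
= 0.0625

0.0625


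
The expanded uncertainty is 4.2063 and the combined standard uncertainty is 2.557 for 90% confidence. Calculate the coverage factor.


k = U / uc
k = 4.2063 / 2.557
k = 1.645

1.645


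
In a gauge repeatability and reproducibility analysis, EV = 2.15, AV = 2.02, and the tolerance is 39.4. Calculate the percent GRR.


GRR = sqrt(EV^2 + AV^2) = sqrt(2.15^2 + 2.02^2) = 2.9500678
%GRR = GRR / tol * 100 = 2.9500678 / 39.4 * 100
%GRR = 7.4875

7.4875


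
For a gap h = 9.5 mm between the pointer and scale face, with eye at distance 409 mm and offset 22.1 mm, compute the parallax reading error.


error = h * offset / d
= 9.5 * 22.1 / 409
= 0.5133

0.5133


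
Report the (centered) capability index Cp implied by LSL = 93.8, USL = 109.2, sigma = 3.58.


Cp = (USL - LSL) / (6 * sigma)
= (109.2 - 93.8) / (6 * 3.58)
= 15.4000 / 21.4800
= 0.7169

0.7169


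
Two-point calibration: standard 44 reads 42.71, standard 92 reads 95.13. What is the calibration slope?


slope = (y2 - y1) / (x2 - x1)
= (95.13 - 42.71) / (92 - 44)
= 52.4200 / 48
= 1.0921

1.0921


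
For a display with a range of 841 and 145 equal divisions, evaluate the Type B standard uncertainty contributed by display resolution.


resolution = range / divisions
resolution = 841 / 145 = 5.8
u_res = resolution / (2*sqrt(3))
u_res = 5.8 / 3.4641016
u_res = 1.6743

1.6743


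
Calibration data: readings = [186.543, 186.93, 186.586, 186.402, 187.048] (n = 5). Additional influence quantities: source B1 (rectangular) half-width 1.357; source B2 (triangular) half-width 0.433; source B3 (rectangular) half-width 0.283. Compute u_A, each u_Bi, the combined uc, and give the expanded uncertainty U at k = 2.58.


mean = (186.543 + 186.93 + 186.586 + 186.402 + 187.048) / 5 = 186.7018
s = sqrt(sum((x - mean)^2)/(n-1)) = 0.27406058
u_A = s / sqrt(n) = 0.27406058 / sqrt(5) = 0.12256362
u_B1 = 1.357 / sqrt(3) = 0.78346432
u_B2 = 0.433 / sqrt(6) = 0.17677151
u_B3 = 0.283 / sqrt(3) = 0.16339013
uc = sqrt(0.12256362^2 + 0.78346432^2 + 0.17677151^2 + 0.16339013^2) = 0.82872353
U = k * uc = 2.58 * 0.82872353
U = 2.1381

2.1381


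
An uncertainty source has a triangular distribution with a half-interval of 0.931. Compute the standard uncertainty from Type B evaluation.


u_B = half_width / sqrt(6)
u_B = 0.931 / 2.4494897
u_B = 0.3801

0.3801


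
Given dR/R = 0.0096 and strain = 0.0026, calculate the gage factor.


GF = (dR/R) / epsilon
= 0.0096 / 0.0026
= 3.6923

3.6923


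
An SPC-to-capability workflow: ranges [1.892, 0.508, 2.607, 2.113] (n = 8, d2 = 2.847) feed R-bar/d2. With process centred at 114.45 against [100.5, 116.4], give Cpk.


R_bar = (1.892 + 0.508 + 2.607 + 2.113) / 4 = 1.78
sigma = R_bar / d2 = 1.78 / 2.847 = 0.62521953
Cp = (USL - LSL)/(6*sigma) = (116.4 - 100.5)/(6*0.62521953) = 4.2385
Cpu = (116.4 - 114.45)/(3*0.62521953) = 1.0396
Cpl = (114.45 - 100.5)/(3*0.62521953) = 7.4374
Cpk = min(Cpu, Cpl) = 1.0396

1.0396


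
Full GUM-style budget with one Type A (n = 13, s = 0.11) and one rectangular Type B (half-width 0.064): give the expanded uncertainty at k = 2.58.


u_A = s / sqrt(n) = 0.11 / sqrt(13) = 0.030508511
u_B = half_width / sqrt(3) = 0.064 / sqrt(3) = 0.036950417
uc = sqrt(u_A^2 + u_B^2) = sqrt(0.030508511^2 + 0.036950417^2) = 0.047917664
U = k * uc = 2.58 * 0.047917664
U = 0.1236

0.1236


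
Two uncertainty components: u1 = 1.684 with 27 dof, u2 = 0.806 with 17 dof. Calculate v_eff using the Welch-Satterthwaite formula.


uc = sqrt(u1^2 + u2^2) = sqrt(1.684^2 + 0.806^2) = 1.8669472
v_eff = uc^4 / (u1^4/v1 + u2^4/v2)
= 1.8669472^4 / (1.684^4/27 + 0.806^4/17)
= 12.148653 / 0.3226799
v_eff = 37.6492

37.6492


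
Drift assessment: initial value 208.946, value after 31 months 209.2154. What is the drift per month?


rate = (v2 - v1) / months
= (209.2154 - 208.946) / 31
= 0.2694 / 31
= 0.0087

0.0087


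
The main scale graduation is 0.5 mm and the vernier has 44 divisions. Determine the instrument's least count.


LC = MSD / n_div
= 0.5 / 44
= 0.0114

0.0114


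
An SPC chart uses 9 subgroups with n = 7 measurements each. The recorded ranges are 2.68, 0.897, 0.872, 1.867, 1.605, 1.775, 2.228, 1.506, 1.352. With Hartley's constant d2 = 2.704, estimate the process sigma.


R_bar = (2.68 + 0.897 + 0.872 + 1.867 + 1.605 + 1.775 + 2.228 + 1.506 + 1.352) / 9
R_bar = 14.782 / 9 = 1.6424444
sigma_hat = R_bar / d2 = 1.6424444 / 2.704 = 0.6074

0.6074


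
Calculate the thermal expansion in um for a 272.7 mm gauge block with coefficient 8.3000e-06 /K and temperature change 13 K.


dL = L * alpha * dT
= 272.7 * 8.3000e-06 * 13
= 0.0294243 mm
dL_um = 0.0294243 * 1000 = 29.4243 um

29.4243


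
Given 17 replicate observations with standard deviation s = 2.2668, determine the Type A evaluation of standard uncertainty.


u_A = s / sqrt(n)
u_A = 2.2668 / sqrt(17)
u_A = 2.2668 / 4.1231056
u_A = 0.5498

0.5498


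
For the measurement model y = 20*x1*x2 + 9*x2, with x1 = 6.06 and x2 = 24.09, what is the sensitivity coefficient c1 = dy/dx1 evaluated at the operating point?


y = 20*x1*x2 + 9*x2
dy/dx1 = 20*x2
Evaluate at x2 = 24.09: c1 = 20 * 24.09
c1 = 481.8000

481.8000


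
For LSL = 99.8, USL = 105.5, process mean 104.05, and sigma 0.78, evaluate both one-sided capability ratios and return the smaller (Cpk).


Cpu = (USL - mean) / (3*sigma) = (105.5 - 104.05) / (3*0.78) = 0.6197
Cpl = (mean - LSL) / (3*sigma) = (104.05 - 99.8) / (3*0.78) = 1.8162
Cpk = min(Cpu, Cpl) = 0.6197

0.6197


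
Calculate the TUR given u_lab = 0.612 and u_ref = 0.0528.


TUR = u_lab / u_ref
= 0.612 / 0.0528
= 11.5909

11.5909


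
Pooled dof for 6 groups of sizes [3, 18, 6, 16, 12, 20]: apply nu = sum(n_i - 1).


nu = sum_i (n_i - 1)
nu = ((3 - 1) + (18 - 1) + (6 - 1) + (16 - 1) + (12 - 1) + (20 - 1))
nu = 2 + 17 + 5 + 15 + 11 + 19
nu = 69

69


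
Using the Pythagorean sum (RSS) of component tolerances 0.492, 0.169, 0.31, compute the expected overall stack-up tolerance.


RSS = sqrt(0.492^2 + 0.169^2 + 0.31^2)
= sqrt(0.366725)
= 0.6056

0.6056


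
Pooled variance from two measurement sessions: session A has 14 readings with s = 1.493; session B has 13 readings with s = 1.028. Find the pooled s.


s_p = sqrt(((n1-1)*s1^2 + (n2-1)*s2^2) / (n1+n2-2))
numerator = (14-1)*1.493^2 + (13-1)*1.028^2 = 28.977637 + 12.681408 = 41.659045
denominator = 14 + 13 - 2 = 25
s_p^2 = 41.659045 / 25 = 1.6663618
s_p = sqrt(1.6663618) = 1.2909

1.2909


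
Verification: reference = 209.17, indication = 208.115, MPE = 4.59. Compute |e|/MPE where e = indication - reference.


e = indication - reference = 208.115 - 209.17 = -1.0550
|e| = 1.0550
ratio = |e| / MPE = 1.0550 / 4.59
ratio = 0.2298

0.2298


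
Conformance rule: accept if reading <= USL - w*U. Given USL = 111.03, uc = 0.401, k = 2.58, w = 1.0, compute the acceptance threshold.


U = k * uc = 2.58 * 0.401 = 1.03458
guard band g = w * U = 1.0 * 1.03458 = 1.03458
AL = USL - g = 111.03 - 1.03458
AL = 109.9954

109.9954


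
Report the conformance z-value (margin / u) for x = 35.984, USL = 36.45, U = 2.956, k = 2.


u = U / k = 2.956 / 2 = 1.478
margin = |USL - x| = |36.45 - 35.984| = 0.466
z = margin / u = 0.466 / 1.478
z = 0.3153

0.3153


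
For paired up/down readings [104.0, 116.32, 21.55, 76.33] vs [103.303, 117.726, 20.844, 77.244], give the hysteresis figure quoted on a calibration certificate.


|104.0 - 103.303| = 0.6970
|116.32 - 117.726| = 1.4060
|21.55 - 20.844| = 0.7060
|76.33 - 77.244| = 0.9140
hysteresis = max(diffs) = 1.4060

1.4060


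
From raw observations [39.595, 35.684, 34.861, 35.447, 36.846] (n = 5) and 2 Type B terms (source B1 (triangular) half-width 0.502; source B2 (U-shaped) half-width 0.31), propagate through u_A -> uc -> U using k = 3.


mean = (39.595 + 35.684 + 34.861 + 35.447 + 36.846) / 5 = 36.4866
s = sqrt(sum((x - mean)^2)/(n-1)) = 1.881411
u_A = s / sqrt(n) = 1.881411 / sqrt(5) = 0.84139258
u_B1 = 0.502 / sqrt(6) = 0.20494064
u_B2 = 0.31 / sqrt(2) = 0.2192031
uc = sqrt(0.84139258^2 + 0.20494064^2 + 0.2192031^2) = 0.89330406
U = k * uc = 3 * 0.89330406
U = 2.6799

2.6799


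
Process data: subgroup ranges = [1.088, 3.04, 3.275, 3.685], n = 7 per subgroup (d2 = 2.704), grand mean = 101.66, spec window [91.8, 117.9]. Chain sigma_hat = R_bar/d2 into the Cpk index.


R_bar = (1.088 + 3.04 + 3.275 + 3.685) / 4 = 2.772
sigma = R_bar / d2 = 2.772 / 2.704 = 1.0251479
Cp = (USL - LSL)/(6*sigma) = (117.9 - 91.8)/(6*1.0251479) = 4.2433
Cpu = (117.9 - 101.66)/(3*1.0251479) = 5.2805
Cpl = (101.66 - 91.8)/(3*1.0251479) = 3.2060
Cpk = min(Cpu, Cpl) = 3.2060

3.2060


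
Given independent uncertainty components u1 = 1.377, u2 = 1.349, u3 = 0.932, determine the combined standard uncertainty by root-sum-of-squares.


uc = sqrt(1.377^2 + 1.349^2 + 0.932^2)
uc = sqrt(4.584554)
uc = 2.1412

2.1412


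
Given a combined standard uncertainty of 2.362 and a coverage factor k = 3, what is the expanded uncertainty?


U = k * uc
U = 3 * 2.362
U = 7.0860

7.0860


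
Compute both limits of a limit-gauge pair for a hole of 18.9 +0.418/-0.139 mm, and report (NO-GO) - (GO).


GO = nominal - lower_tol (smallest hole = maximum material condition)
GO = 18.9 - 0.139 = 18.761
NO-GO = nominal + upper_tol (largest hole = least material condition)
NO-GO = 18.9 + 0.418 = 19.318
spread = NO-GO - GO = 19.318 - 18.761 = 0.5570

0.5570


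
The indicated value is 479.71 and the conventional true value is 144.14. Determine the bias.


Systematic error = measured - true
= 479.71 - 144.14
= 335.5700

335.5700


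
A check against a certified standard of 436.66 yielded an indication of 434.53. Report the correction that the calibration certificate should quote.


Correction = standard - reading
= 436.66 - 434.53
= 2.1300

2.1300


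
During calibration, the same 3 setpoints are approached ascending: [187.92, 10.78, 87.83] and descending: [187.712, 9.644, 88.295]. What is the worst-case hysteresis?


|187.92 - 187.712| = 0.2080
|10.78 - 9.644| = 1.1360
|87.83 - 88.295| = 0.4650
hysteresis = max(diffs) = 1.1360

1.1360


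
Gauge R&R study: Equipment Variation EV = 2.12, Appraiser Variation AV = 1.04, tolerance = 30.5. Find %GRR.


GRR = sqrt(EV^2 + AV^2) = sqrt(2.12^2 + 1.04^2) = 2.3613555
%GRR = GRR / tol * 100 = 2.3613555 / 30.5 * 100
%GRR = 7.7421

7.7421


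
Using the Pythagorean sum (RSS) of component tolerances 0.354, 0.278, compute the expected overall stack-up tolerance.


RSS = sqrt(0.354^2 + 0.278^2)
= sqrt(0.2026)
= 0.4501

0.4501


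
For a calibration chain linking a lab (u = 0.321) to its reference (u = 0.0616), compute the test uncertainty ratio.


TUR = u_lab / u_ref
= 0.321 / 0.0616
= 5.2110

5.2110


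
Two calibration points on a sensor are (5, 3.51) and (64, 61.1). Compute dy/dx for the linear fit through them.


slope = (y2 - y1) / (x2 - x1)
= (61.1 - 3.51) / (64 - 5)
= 57.5900 / 59
= 0.9761

0.9761


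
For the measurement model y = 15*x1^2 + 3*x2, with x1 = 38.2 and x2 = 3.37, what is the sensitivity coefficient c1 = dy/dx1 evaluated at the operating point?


y = 15*x1^2 + 3*x2
dy/dx1 = 2*15*x1
Evaluate at x1 = 38.2: c1 = 30 * 38.2
c1 = 1146.0000

1146.0000


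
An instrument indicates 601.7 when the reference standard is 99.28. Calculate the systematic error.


Systematic error = measured - true
= 601.7 - 99.28
= 502.4200

502.4200


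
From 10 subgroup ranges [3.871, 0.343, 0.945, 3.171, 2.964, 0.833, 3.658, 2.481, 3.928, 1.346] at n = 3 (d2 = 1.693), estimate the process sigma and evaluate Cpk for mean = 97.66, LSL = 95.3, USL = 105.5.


R_bar = (3.871 + 0.343 + 0.945 + 3.171 + 2.964 + 0.833 + 3.658 + 2.481 + 3.928 + 1.346) / 10 = 2.354
sigma = R_bar / d2 = 2.354 / 1.693 = 1.3904312
Cp = (USL - LSL)/(6*sigma) = (105.5 - 95.3)/(6*1.3904312) = 1.2226
Cpu = (105.5 - 97.66)/(3*1.3904312) = 1.8795
Cpl = (97.66 - 95.3)/(3*1.3904312) = 0.5658
Cpk = min(Cpu, Cpl) = 0.5658

0.5658


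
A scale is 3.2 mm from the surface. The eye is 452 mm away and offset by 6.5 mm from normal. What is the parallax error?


error = h * offset / d
= 3.2 * 6.5 / 452
= 0.0460

0.0460


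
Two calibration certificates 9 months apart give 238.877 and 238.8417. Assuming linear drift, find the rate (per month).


rate = (v2 - v1) / months
= (238.8417 - 238.877) / 9
= -0.0353 / 9
= -0.0039

-0.0039


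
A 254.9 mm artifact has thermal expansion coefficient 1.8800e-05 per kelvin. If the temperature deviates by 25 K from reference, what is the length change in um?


dL = L * alpha * dT
= 254.9 * 1.8800e-05 * 25
= 0.1198030 mm
dL_um = 0.1198030 * 1000 = 119.8030 um

119.8030


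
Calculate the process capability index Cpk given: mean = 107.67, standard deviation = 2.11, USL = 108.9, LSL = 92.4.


Cpu = (USL - mean) / (3*sigma) = (108.9 - 107.67) / (3*2.11) = 0.1943
Cpl = (mean - LSL) / (3*sigma) = (107.67 - 92.4) / (3*2.11) = 2.4123
Cpk = min(Cpu, Cpl) = 0.1943

0.1943


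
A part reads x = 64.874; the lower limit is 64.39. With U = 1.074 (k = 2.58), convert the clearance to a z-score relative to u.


u = U / k = 1.074 / 2.58 = 0.41627907
margin = |LSL - x| = |64.39 - 64.874| = 0.484
z = margin / u = 0.484 / 0.41627907
z = 1.1627

1.1627


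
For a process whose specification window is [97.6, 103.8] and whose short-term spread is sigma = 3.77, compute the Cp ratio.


Cp = (USL - LSL) / (6 * sigma)
= (103.8 - 97.6) / (6 * 3.77)
= 6.2000 / 22.6200
= 0.2741

0.2741


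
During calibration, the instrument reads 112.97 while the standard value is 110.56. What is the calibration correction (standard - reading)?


Correction = standard - reading
= 110.56 - 112.97
= -2.4100

-2.4100


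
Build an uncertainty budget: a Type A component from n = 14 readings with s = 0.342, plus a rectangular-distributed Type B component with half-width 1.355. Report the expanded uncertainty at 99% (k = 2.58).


u_A = s / sqrt(n) = 0.342 / sqrt(14) = 0.091403345
u_B = half_width / sqrt(3) = 1.355 / sqrt(3) = 0.78230961
uc = sqrt(u_A^2 + u_B^2) = sqrt(0.091403345^2 + 0.78230961^2) = 0.78763119
U = k * uc = 2.58 * 0.78763119
U = 2.0321

2.0321


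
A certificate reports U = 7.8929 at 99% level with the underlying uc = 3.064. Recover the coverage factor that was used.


k = U / uc
k = 7.8929 / 3.064
k = 2.576

2.576


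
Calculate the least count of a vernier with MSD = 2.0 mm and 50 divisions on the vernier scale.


LC = MSD / n_div
= 2.0 / 50
= 0.0400

0.0400


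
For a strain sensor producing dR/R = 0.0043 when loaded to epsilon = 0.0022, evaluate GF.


GF = (dR/R) / epsilon
= 0.0043 / 0.0022
= 1.9545

1.9545


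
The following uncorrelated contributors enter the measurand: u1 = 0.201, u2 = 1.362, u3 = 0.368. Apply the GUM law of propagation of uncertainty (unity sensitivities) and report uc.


uc = sqrt(0.201^2 + 1.362^2 + 0.368^2)
uc = sqrt(2.030869)
uc = 1.4251

1.4251


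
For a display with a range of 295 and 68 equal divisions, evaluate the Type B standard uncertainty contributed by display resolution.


resolution = range / divisions
resolution = 295 / 68 = 4.3382353
u_res = resolution / (2*sqrt(3))
u_res = 4.3382353 / 3.4641016
u_res = 1.2523

1.2523


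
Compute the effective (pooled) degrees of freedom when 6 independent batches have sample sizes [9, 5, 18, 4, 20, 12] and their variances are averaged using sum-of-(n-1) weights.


nu = sum_i (n_i - 1)
nu = ((9 - 1) + (5 - 1) + (18 - 1) + (4 - 1) + (20 - 1) + (12 - 1))
nu = 8 + 4 + 17 + 3 + 19 + 11
nu = 62

62


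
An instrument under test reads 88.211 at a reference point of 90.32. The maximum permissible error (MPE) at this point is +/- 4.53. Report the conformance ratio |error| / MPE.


e = indication - reference = 88.211 - 90.32 = -2.1090
|e| = 2.1090
ratio = |e| / MPE = 2.1090 / 4.53
ratio = 0.4656

0.4656


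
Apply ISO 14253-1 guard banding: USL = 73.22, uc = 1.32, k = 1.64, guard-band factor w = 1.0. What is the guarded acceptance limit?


U = k * uc = 1.64 * 1.32 = 2.1648
guard band g = w * U = 1.0 * 2.1648 = 2.1648
AL = USL - g = 73.22 - 2.1648
AL = 71.0552

71.0552


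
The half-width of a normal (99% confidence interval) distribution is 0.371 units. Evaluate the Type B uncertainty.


u_B = half_width / 2.576
u_B = 0.371 / 2.576
u_B = 0.1440

0.1440


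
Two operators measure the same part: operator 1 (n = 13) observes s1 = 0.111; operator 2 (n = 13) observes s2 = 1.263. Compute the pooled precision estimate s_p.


s_p = sqrt(((n1-1)*s1^2 + (n2-1)*s2^2) / (n1+n2-2))
numerator = (13-1)*0.111^2 + (13-1)*1.263^2 = 0.147852 + 19.142028 = 19.28988
denominator = 13 + 13 - 2 = 24
s_p^2 = 19.28988 / 24 = 0.803745
s_p = sqrt(0.803745) = 0.8965

0.8965


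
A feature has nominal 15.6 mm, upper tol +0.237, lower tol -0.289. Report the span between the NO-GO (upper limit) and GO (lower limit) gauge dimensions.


GO = nominal - lower_tol (smallest hole = maximum material condition)
GO = 15.6 - 0.289 = 15.311
NO-GO = nominal + upper_tol (largest hole = least material condition)
NO-GO = 15.6 + 0.237 = 15.837
spread = NO-GO - GO = 15.837 - 15.311 = 0.5260

0.5260


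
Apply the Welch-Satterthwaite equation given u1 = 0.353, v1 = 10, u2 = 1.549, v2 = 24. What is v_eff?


uc = sqrt(u1^2 + u2^2) = sqrt(0.353^2 + 1.549^2) = 1.5887133
v_eff = uc^4 / (u1^4/v1 + u2^4/v2)
= 1.5887133^4 / (0.353^4/10 + 1.549^4/24)
= 6.3706262 / 0.24143296
v_eff = 26.3867

26.3867


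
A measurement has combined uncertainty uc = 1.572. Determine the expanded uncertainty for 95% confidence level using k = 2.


U = k * uc
U = 2 * 1.572
U = 3.1440

3.1440


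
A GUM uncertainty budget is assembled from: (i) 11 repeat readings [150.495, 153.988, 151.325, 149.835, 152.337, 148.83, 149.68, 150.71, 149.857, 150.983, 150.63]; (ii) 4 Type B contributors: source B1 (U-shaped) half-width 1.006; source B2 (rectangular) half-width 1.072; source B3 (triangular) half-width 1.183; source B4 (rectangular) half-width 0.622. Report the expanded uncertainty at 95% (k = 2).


mean = (150.495 + 153.988 + 151.325 + 149.835 + 152.337 + 148.83 + 149.68 + 150.71 + 149.857 + 150.983 + 150.63) / 11 = 150.7881818
s = sqrt(sum((x - mean)^2)/(n-1)) = 1.4113501
u_A = s / sqrt(n) = 1.4113501 / sqrt(11) = 0.42553807
u_B1 = 1.006 / sqrt(2) = 0.71134942
u_B2 = 1.072 / sqrt(3) = 0.61891949
u_B3 = 1.183 / sqrt(6) = 0.48295773
u_B4 = 0.622 / sqrt(3) = 0.35911187
uc = sqrt(0.42553807^2 + 0.71134942^2 + 0.61891949^2 + 0.48295773^2 + 0.35911187^2) = 1.1968172
U = k * uc = 2 * 1.1968172
U = 2.3936

2.3936


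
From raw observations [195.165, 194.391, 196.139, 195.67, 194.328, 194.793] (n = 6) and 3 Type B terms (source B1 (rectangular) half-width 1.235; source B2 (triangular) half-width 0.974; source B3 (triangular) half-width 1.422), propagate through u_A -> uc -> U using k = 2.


mean = (195.165 + 194.391 + 196.139 + 195.67 + 194.328 + 194.793) / 6 = 195.081
s = sqrt(sum((x - mean)^2)/(n-1)) = 0.72102621
u_A = s / sqrt(n) = 0.72102621 / sqrt(6) = 0.29435772
u_B1 = 1.235 / sqrt(3) = 0.71302758
u_B2 = 0.974 / sqrt(6) = 0.39763383
u_B3 = 1.422 / sqrt(6) = 0.58052907
uc = sqrt(0.29435772^2 + 0.71302758^2 + 0.39763383^2 + 0.58052907^2) = 1.0441176
U = k * uc = 2 * 1.0441176
U = 2.0882

2.0882


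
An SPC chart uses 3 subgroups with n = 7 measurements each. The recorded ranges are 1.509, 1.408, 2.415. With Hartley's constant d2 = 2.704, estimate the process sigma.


R_bar = (1.509 + 1.408 + 2.415) / 3
R_bar = 5.332 / 3 = 1.7773333
sigma_hat = R_bar / d2 = 1.7773333 / 2.704 = 0.6573

0.6573


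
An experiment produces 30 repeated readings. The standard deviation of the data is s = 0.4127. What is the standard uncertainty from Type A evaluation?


u_A = s / sqrt(n)
u_A = 0.4127 / sqrt(30)
u_A = 0.4127 / 5.4772256
u_A = 0.0753

0.0753


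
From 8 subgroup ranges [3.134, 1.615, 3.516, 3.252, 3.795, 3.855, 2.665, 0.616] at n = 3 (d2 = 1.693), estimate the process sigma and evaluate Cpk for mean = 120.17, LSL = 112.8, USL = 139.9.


R_bar = (3.134 + 1.615 + 3.516 + 3.252 + 3.795 + 3.855 + 2.665 + 0.616) / 8 = 2.806
sigma = R_bar / d2 = 2.806 / 1.693 = 1.6574129
Cp = (USL - LSL)/(6*sigma) = (139.9 - 112.8)/(6*1.6574129) = 2.7251
Cpu = (139.9 - 120.17)/(3*1.6574129) = 3.9680
Cpl = (120.17 - 112.8)/(3*1.6574129) = 1.4822
Cpk = min(Cpu, Cpl) = 1.4822

1.4822


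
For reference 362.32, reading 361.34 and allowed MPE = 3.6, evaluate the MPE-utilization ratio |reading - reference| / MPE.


e = indication - reference = 361.34 - 362.32 = -0.9800
|e| = 0.9800
ratio = |e| / MPE = 0.9800 / 3.6
ratio = 0.2722

0.2722


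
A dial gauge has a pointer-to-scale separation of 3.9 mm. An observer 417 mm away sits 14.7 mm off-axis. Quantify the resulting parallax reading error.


error = h * offset / d
= 3.9 * 14.7 / 417
= 0.1375

0.1375


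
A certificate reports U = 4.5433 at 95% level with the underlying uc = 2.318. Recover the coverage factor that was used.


k = U / uc
k = 4.5433 / 2.318
k = 1.96

1.96


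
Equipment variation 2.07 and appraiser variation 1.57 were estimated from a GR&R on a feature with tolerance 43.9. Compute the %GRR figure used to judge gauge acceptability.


GRR = sqrt(EV^2 + AV^2) = sqrt(2.07^2 + 1.57^2) = 2.5980377
%GRR = GRR / tol * 100 = 2.5980377 / 43.9 * 100
%GRR = 5.9181

5.9181


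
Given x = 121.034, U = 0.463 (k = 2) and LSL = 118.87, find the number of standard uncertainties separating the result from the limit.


u = U / k = 0.463 / 2 = 0.2315
margin = |LSL - x| = |118.87 - 121.034| = 2.164
z = margin / u = 2.164 / 0.2315
z = 9.3477

9.3477


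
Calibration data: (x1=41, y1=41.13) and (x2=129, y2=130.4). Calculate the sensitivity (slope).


slope = (y2 - y1) / (x2 - x1)
= (130.4 - 41.13) / (129 - 41)
= 89.2700 / 88
= 1.0144

1.0144


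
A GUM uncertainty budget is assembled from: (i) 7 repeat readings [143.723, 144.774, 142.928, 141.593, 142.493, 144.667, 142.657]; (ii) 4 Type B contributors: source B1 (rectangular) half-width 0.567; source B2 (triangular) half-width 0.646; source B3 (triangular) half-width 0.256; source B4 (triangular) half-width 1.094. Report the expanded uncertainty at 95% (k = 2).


mean = (143.723 + 144.774 + 142.928 + 141.593 + 142.493 + 144.667 + 142.657) / 7 = 143.2621429
s = sqrt(sum((x - mean)^2)/(n-1)) = 1.178077
u_A = s / sqrt(n) = 1.178077 / sqrt(7) = 0.44527125
u_B1 = 0.567 / sqrt(3) = 0.3273576
u_B2 = 0.646 / sqrt(6) = 0.2637284
u_B3 = 0.256 / sqrt(6) = 0.10451156
u_B4 = 1.094 / sqrt(6) = 0.44662363
uc = sqrt(0.44527125^2 + 0.3273576^2 + 0.2637284^2 + 0.10451156^2 + 0.44662363^2) = 0.76509966
U = k * uc = 2 * 0.76509966
U = 1.5302

1.5302
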